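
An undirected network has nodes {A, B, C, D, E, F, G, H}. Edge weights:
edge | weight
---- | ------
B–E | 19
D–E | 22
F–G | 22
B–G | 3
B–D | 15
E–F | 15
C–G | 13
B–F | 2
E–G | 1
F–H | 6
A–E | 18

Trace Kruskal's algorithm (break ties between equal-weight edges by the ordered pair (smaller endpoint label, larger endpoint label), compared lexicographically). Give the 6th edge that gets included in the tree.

Kruskal: consider edges lightest-first.
E–G (1): add — endpoints in different components.
B–F (2): add — endpoints in different components.
B–G (3): add — endpoints in different components.
F–H (6): add — endpoints in different components.
C–G (13): add — endpoints in different components.
B–D (15): add — endpoints in different components.
E–F (15): skip — E and F already connected.
A–E (18): add — endpoints in different components.
The 6th edge added is B–D.

B-D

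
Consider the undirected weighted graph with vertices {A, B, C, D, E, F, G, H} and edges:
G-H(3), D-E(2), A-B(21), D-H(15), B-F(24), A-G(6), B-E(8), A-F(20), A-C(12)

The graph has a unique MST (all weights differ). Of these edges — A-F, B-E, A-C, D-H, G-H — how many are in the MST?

Kruskal's algorithm — process edges by increasing weight (ties by edge label):
D-E (2): add — endpoints in different components.
G-H (3): add — endpoints in different components.
A-G (6): add — endpoints in different components.
B-E (8): add — endpoints in different components.
A-C (12): add — endpoints in different components.
D-H (15): add — endpoints in different components.
A-F (20): add — endpoints in different components.
MST edge set: {D-E, G-H, A-G, B-E, A-C, D-H, A-F}.
Of the listed edges, {A-F, B-E, A-C, D-H, G-H} are in the MST → 5.

5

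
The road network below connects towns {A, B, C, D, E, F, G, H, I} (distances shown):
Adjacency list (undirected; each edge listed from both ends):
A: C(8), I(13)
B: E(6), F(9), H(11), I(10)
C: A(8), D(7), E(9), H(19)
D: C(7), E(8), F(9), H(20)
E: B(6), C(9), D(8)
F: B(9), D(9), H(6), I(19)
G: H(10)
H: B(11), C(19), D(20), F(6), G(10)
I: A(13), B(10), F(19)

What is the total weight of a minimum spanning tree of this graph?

Prim, starting at A.
Step 1: cheapest edge leaving the tree is A-C (8); add C.
Step 2: cheapest edge leaving the tree is C-D (7); add D.
Step 3: cheapest edge leaving the tree is D-E (8); add E.
Step 4: cheapest edge leaving the tree is B-E (6); add B.
Step 5: cheapest edge leaving the tree is B-F (9); add F.
Step 6: cheapest edge leaving the tree is F-H (6); add H.
Step 7: cheapest edge leaving the tree is G-H (10); add G.
Step 8: cheapest edge leaving the tree is B-I (10); add I.
MST edges: A-C, C-D, D-E, B-E, B-F, F-H, G-H, B-I; total weight 8+7+8+6+9+6+10+10 = 64.

64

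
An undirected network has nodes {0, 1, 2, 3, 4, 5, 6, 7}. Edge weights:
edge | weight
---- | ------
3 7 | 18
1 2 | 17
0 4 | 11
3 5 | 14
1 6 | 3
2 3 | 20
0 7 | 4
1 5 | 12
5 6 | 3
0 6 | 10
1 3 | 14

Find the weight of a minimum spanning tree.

Prim, starting at 5.
Step 1: frontier [5 6 3, 1 5 12, 3 5 14] → take 5 6 (3); add 6.
Step 2: frontier [1 5 12, 3 5 14, 1 6 3, 0 6 10] → take 1 6 (3); add 1.
Step 3: frontier [1 3 14, 1 2 17, 3 5 14, 0 6 10] → take 0 6 (10); add 0.
Step 4: frontier [0 7 4, 0 4 11, 1 3 14, 1 2 17, 3 5 14] → take 0 7 (4); add 7.
Step 5: frontier [0 4 11, 1 3 14, 1 2 17, 3 5 14, 3 7 18] → take 0 4 (11); add 4.
Step 6: frontier [1 3 14, 1 2 17, 3 5 14, 3 7 18] → take 1 3 (14); add 3.
Step 7: frontier [1 2 17, 2 3 20] → take 1 2 (17); add 2.
MST edges: 5 6, 1 6, 0 6, 0 7, 0 4, 1 3, 1 2; total weight 3+3+10+4+11+14+17 = 62.

62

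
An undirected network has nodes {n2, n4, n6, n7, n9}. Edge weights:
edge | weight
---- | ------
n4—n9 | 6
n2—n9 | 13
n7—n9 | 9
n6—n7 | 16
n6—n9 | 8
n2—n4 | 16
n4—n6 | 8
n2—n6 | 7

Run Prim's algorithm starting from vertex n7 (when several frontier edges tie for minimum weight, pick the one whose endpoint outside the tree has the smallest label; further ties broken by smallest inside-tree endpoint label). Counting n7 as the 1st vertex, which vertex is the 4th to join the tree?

Prim, starting at n7.
Step 1: cheapest edge leaving the tree is n7—n9 (9); add n9.
Step 2: cheapest edge leaving the tree is n4—n9 (6); add n4.
Step 3: cheapest edge leaving the tree is n4—n6 (8); add n6.
Step 4: cheapest edge leaving the tree is n2—n6 (7); add n2.
Vertex order: n7, n9, n4, n6, n2. The 4th vertex is n6.

n6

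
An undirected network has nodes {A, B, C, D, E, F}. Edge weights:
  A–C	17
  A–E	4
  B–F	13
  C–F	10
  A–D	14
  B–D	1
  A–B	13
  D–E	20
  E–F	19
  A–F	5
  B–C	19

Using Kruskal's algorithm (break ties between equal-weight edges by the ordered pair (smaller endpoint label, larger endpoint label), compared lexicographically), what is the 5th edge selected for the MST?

A-B

Sort edges by weight, then run Kruskal:
B–D (1): add — endpoints in different components.
A–E (4): add — endpoints in different components.
A–F (5): add — endpoints in different components.
C–F (10): add — endpoints in different components.
A–B (13): add — endpoints in different components.
The 5th edge added is A–B.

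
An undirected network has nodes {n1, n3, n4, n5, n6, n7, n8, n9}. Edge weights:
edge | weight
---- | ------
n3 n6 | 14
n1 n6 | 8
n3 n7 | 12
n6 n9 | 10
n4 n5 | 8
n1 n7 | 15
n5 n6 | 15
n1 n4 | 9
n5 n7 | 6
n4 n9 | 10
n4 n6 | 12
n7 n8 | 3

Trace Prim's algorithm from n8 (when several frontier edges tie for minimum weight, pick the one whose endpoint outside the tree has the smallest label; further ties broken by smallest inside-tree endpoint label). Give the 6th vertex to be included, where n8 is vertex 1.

Grow the tree from n8 using Prim:
Step 1: cheapest edge leaving the tree is n7 n8 (3); add n7.
Step 2: cheapest edge leaving the tree is n5 n7 (6); add n5.
Step 3: cheapest edge leaving the tree is n4 n5 (8); add n4.
Step 4: cheapest edge leaving the tree is n1 n4 (9); add n1.
Step 5: cheapest edge leaving the tree is n1 n6 (8); add n6.
Step 6: cheapest edge leaving the tree is n4 n9 (10); add n9.
Step 7: cheapest edge leaving the tree is n3 n7 (12); add n3.
Vertex order: n8, n7, n5, n4, n1, n6, n9, n3. The 6th vertex is n6.

n6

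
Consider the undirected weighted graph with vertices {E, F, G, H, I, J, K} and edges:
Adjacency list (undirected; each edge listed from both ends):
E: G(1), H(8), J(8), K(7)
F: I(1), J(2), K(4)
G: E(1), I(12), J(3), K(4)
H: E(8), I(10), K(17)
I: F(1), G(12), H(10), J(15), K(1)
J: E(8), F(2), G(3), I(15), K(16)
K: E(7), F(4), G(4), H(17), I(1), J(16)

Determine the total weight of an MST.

Sort edges by weight, then run Kruskal:
E-G (1): add — endpoints in different components.
F-I (1): add — endpoints in different components.
I-K (1): add — endpoints in different components.
F-J (2): add — endpoints in different components.
G-J (3): add — endpoints in different components.
F-K (4): skip — F and K already connected.
G-K (4): skip — G and K already connected.
E-K (7): skip — E and K already connected.
E-H (8): add — endpoints in different components.
MST edges: E-G, F-I, I-K, F-J, G-J, E-H; total weight 1+1+1+2+3+8 = 16.

16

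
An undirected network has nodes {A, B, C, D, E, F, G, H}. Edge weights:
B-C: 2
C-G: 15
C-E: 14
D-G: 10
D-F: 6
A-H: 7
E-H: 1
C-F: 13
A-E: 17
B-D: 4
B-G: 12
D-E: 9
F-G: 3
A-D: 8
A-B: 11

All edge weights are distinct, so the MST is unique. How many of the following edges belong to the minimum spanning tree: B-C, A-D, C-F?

2

Kruskal: consider edges lightest-first.
E-H (1): add — endpoints in different components.
B-C (2): add — endpoints in different components.
F-G (3): add — endpoints in different components.
B-D (4): add — endpoints in different components.
D-F (6): add — endpoints in different components.
A-H (7): add — endpoints in different components.
A-D (8): add — endpoints in different components.
MST edge set: {E-H, B-C, F-G, B-D, D-F, A-H, A-D}.
Of the listed edges, {B-C, A-D} are in the MST → 2.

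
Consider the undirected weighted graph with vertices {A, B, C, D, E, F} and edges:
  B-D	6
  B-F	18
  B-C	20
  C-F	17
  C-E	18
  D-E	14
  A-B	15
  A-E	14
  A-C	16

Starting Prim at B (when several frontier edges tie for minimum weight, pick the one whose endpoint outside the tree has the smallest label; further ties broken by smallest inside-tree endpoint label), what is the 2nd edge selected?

Prim, starting at B.
Step 1: frontier [B-D 6, A-B 15, B-F 18, B-C 20] → take B-D (6); add D.
Step 2: frontier [A-B 15, B-F 18, B-C 20, D-E 14] → take D-E (14); add E.
Step 3: frontier [A-B 15, B-F 18, B-C 20, A-E 14, C-E 18] → take A-E (14); add A.
Step 4: frontier [A-C 16, B-F 18, B-C 20, C-E 18] → take A-C (16); add C.
Step 5: frontier [B-F 18, C-F 17] → take C-F (17); add F.
The 2nd edge added is D-E.

D-E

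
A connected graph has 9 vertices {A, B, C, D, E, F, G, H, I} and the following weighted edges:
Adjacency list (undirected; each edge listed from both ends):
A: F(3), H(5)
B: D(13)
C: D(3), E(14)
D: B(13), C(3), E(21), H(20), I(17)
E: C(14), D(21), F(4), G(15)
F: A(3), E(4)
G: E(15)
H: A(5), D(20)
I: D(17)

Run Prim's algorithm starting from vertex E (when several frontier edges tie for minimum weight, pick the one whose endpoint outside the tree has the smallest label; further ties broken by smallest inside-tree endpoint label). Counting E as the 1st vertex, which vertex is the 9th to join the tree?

I

Prim's algorithm from E:
Step 1: cheapest edge leaving the tree is E–F (4); add F.
Step 2: cheapest edge leaving the tree is A–F (3); add A.
Step 3: cheapest edge leaving the tree is A–H (5); add H.
Step 4: cheapest edge leaving the tree is C–E (14); add C.
Step 5: cheapest edge leaving the tree is C–D (3); add D.
Step 6: cheapest edge leaving the tree is B–D (13); add B.
Step 7: cheapest edge leaving the tree is E–G (15); add G.
Step 8: cheapest edge leaving the tree is D–I (17); add I.
Vertex order: E, F, A, H, C, D, B, G, I. The 9th vertex is I.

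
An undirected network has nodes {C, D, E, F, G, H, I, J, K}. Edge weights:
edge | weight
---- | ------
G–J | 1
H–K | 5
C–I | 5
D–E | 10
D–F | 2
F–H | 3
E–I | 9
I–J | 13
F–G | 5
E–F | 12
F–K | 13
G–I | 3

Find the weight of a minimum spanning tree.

Prim's algorithm from J:
Step 1: frontier [G–J 1, I–J 13] → take G–J (1); add G.
Step 2: frontier [G–I 3, F–G 5, I–J 13] → take G–I (3); add I.
Step 3: frontier [F–G 5, C–I 5, E–I 9] → take C–I (5); add C.
Step 4: frontier [F–G 5, E–I 9] → take F–G (5); add F.
Step 5: frontier [D–F 2, F–H 3, E–F 12, F–K 13, E–I 9] → take D–F (2); add D.
Step 6: frontier [D–E 10, F–H 3, E–F 12, F–K 13, E–I 9] → take F–H (3); add H.
Step 7: frontier [D–E 10, E–F 12, F–K 13, H–K 5, E–I 9] → take H–K (5); add K.
Step 8: frontier [D–E 10, E–F 12, E–I 9] → take E–I (9); add E.
MST edges: G–J, G–I, C–I, F–G, D–F, F–H, H–K, E–I; total weight 1+3+5+5+2+3+5+9 = 33.

33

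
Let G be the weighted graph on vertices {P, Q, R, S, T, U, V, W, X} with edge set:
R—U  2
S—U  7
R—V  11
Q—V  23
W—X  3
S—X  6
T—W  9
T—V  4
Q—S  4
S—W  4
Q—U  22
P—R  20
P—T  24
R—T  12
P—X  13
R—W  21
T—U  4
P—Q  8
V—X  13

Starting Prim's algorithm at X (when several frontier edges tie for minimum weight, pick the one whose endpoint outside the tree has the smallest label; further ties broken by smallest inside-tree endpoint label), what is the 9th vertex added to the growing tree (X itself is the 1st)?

P

Prim, starting at X.
Step 1: cheapest edge leaving the tree is W—X (3); add W.
Step 2: cheapest edge leaving the tree is S—W (4); add S.
Step 3: cheapest edge leaving the tree is Q—S (4); add Q.
Step 4: cheapest edge leaving the tree is S—U (7); add U.
Step 5: cheapest edge leaving the tree is R—U (2); add R.
Step 6: cheapest edge leaving the tree is T—U (4); add T.
Step 7: cheapest edge leaving the tree is T—V (4); add V.
Step 8: cheapest edge leaving the tree is P—Q (8); add P.
Vertex order: X, W, S, Q, U, R, T, V, P. The 9th vertex is P.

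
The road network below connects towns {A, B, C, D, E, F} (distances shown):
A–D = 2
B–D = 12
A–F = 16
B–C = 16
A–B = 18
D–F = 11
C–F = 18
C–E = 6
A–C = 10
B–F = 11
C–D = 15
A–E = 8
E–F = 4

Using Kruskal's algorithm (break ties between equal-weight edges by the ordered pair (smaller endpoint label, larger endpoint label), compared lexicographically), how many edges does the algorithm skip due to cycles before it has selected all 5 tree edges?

Kruskal's algorithm — process edges by increasing weight (ties by edge label):
A–D (2): add. Components now {A,D} {B} {C} {E} {F}
E–F (4): add. Components now {A,D} {B} {C} {E,F}
C–E (6): add. Components now {A,D} {B} {C,E,F}
A–E (8): add. Components now {A,C,D,E,F} {B}
A–C (10): skip — A and C already connected.
B–F (11): add. Components now {A,B,C,D,E,F}
Edges rejected before the tree was complete: 1.

1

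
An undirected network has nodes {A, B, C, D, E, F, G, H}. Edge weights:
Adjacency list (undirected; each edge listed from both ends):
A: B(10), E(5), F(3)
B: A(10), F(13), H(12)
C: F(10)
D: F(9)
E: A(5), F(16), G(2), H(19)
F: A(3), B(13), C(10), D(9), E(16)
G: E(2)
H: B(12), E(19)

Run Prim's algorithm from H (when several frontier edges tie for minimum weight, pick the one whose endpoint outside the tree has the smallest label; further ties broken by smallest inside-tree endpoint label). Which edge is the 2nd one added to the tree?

Prim, starting at H.
Step 1: cheapest edge leaving the tree is B H (12); add B.
Step 2: cheapest edge leaving the tree is A B (10); add A.
Step 3: cheapest edge leaving the tree is A F (3); add F.
Step 4: cheapest edge leaving the tree is A E (5); add E.
Step 5: cheapest edge leaving the tree is E G (2); add G.
Step 6: cheapest edge leaving the tree is D F (9); add D.
Step 7: cheapest edge leaving the tree is C F (10); add C.
The 2nd edge added is A B.

A-B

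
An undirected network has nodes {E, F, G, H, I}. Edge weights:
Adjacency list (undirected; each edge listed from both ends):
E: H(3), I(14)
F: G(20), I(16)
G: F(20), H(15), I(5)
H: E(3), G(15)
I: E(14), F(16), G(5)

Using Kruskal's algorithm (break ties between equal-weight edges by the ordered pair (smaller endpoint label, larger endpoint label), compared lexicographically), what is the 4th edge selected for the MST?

F-I

Kruskal's algorithm — process edges by increasing weight (ties by edge label):
E—H (3): add — endpoints in different components.
G—I (5): add — endpoints in different components.
E—I (14): add — endpoints in different components.
G—H (15): skip — G and H already connected.
F—I (16): add — endpoints in different components.
The 4th edge added is F—I.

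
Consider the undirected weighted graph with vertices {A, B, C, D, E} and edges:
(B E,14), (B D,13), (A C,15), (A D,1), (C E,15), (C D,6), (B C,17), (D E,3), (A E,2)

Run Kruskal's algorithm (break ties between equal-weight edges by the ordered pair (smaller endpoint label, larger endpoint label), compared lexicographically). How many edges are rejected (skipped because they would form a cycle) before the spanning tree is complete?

1

Kruskal: consider edges lightest-first.
A D (1): add — endpoints in different components.
A E (2): add — endpoints in different components.
D E (3): skip — D and E already connected.
C D (6): add — endpoints in different components.
B D (13): add — endpoints in different components.
Edges rejected before the tree was complete: 1.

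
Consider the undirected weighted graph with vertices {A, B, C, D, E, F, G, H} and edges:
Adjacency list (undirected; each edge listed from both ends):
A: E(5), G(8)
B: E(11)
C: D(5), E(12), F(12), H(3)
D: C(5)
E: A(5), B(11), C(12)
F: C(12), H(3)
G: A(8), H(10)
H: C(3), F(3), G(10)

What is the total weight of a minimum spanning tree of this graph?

Kruskal: consider edges lightest-first.
C–H (3): add — endpoints in different components.
F–H (3): add — endpoints in different components.
A–E (5): add — endpoints in different components.
C–D (5): add — endpoints in different components.
A–G (8): add — endpoints in different components.
G–H (10): add — endpoints in different components.
B–E (11): add — endpoints in different components.
MST edges: C–H, F–H, A–E, C–D, A–G, G–H, B–E; total weight 3+3+5+5+8+10+11 = 45.

45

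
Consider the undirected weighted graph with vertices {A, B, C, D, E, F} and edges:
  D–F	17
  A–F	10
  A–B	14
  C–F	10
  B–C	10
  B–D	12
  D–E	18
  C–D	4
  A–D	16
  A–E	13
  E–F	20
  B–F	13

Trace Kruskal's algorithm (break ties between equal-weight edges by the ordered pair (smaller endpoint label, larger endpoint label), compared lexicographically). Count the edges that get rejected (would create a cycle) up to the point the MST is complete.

1

Kruskal's algorithm — process edges by increasing weight (ties by edge label):
C–D (4): add — endpoints in different components.
A–F (10): add — endpoints in different components.
B–C (10): add — endpoints in different components.
C–F (10): add — endpoints in different components.
B–D (12): skip — B and D already connected.
A–E (13): add — endpoints in different components.
Edges rejected before the tree was complete: 1.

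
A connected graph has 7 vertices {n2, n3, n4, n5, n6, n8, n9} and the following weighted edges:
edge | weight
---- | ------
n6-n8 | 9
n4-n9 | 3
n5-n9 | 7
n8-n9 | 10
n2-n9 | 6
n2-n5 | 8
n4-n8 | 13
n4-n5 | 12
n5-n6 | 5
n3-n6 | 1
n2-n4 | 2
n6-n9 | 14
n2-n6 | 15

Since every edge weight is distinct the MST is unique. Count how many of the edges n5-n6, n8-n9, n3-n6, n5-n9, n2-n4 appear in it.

Kruskal's algorithm — process edges by increasing weight (ties by edge label):
n3-n6 (1): add. Components now {n3,n6} {n4} {n2} {n5} {n9} {n8}
n2-n4 (2): add. Components now {n3,n6} {n2,n4} {n5} {n9} {n8}
n4-n9 (3): add. Components now {n3,n6} {n2,n4,n9} {n5} {n8}
n5-n6 (5): add. Components now {n3,n5,n6} {n2,n4,n9} {n8}
n2-n9 (6): skip — n2 and n9 already connected.
n5-n9 (7): add. Components now {n2,n3,n4,n5,n6,n9} {n8}
n2-n5 (8): skip — n2 and n5 already connected.
n6-n8 (9): add. Components now {n2,n3,n4,n5,n6,n8,n9}
MST edge set: {n3-n6, n2-n4, n4-n9, n5-n6, n5-n9, n6-n8}.
Of the listed edges, {n5-n6, n3-n6, n5-n9, n2-n4} are in the MST → 4.

4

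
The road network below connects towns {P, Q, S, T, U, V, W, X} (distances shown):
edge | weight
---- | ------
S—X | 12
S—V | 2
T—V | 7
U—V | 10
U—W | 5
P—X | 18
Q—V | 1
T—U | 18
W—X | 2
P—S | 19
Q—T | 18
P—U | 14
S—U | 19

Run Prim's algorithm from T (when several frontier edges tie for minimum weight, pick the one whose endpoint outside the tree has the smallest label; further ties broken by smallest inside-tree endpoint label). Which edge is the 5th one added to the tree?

U-W

Prim, starting at T.
Step 1: frontier [T—V 7, Q—T 18, T—U 18] → take T—V (7); add V.
Step 2: frontier [Q—T 18, T—U 18, Q—V 1, S—V 2, U—V 10] → take Q—V (1); add Q.
Step 3: frontier [T—U 18, S—V 2, U—V 10] → take S—V (2); add S.
Step 4: frontier [S—X 12, P—S 19, S—U 19, T—U 18, U—V 10] → take U—V (10); add U.
Step 5: frontier [S—X 12, P—S 19, U—W 5, P—U 14] → take U—W (5); add W.
Step 6: frontier [S—X 12, P—S 19, P—U 14, W—X 2] → take W—X (2); add X.
Step 7: frontier [P—S 19, P—U 14, P—X 18] → take P—U (14); add P.
The 5th edge added is U—W.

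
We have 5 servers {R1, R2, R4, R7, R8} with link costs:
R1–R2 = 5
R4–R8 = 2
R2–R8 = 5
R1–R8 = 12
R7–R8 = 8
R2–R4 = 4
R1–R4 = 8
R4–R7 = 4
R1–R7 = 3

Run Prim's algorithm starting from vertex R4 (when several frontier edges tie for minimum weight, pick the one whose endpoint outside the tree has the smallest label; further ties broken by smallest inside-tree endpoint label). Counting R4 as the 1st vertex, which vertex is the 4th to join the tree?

Prim, starting at R4.
Step 1: cheapest edge leaving the tree is R4–R8 (2); add R8.
Step 2: cheapest edge leaving the tree is R2–R4 (4); add R2.
Step 3: cheapest edge leaving the tree is R4–R7 (4); add R7.
Step 4: cheapest edge leaving the tree is R1–R7 (3); add R1.
Vertex order: R4, R8, R2, R7, R1. The 4th vertex is R7.

R7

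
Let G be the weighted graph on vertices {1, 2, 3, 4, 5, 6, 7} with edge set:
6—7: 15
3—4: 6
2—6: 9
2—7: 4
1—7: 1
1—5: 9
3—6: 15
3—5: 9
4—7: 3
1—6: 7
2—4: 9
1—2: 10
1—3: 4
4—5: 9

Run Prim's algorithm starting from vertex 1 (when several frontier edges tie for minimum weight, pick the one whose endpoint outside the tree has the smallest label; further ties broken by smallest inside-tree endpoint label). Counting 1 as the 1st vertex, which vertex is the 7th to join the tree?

Prim, starting at 1.
Step 1: cheapest edge leaving the tree is 1—7 (1); add 7.
Step 2: cheapest edge leaving the tree is 4—7 (3); add 4.
Step 3: cheapest edge leaving the tree is 2—7 (4); add 2.
Step 4: cheapest edge leaving the tree is 1—3 (4); add 3.
Step 5: cheapest edge leaving the tree is 1—6 (7); add 6.
Step 6: cheapest edge leaving the tree is 1—5 (9); add 5.
Vertex order: 1, 7, 4, 2, 3, 6, 5. The 7th vertex is 5.

5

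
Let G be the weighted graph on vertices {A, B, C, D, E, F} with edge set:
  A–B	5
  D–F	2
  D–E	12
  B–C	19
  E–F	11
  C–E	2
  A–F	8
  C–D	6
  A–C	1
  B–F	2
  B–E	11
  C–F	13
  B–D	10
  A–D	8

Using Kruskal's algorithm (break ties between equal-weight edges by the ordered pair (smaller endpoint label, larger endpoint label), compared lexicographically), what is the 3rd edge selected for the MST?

C-E

Sort edges by weight, then run Kruskal:
A–C (1): add. Components now {A,C} {B} {D} {E} {F}
B–F (2): add. Components now {A,C} {B,F} {D} {E}
C–E (2): add. Components now {A,C,E} {B,F} {D}
D–F (2): add. Components now {A,C,E} {B,D,F}
A–B (5): add. Components now {A,B,C,D,E,F}
The 3rd edge added is C–E.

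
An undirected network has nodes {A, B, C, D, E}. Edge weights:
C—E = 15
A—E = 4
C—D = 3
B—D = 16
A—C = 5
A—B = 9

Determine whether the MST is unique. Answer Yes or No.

Sort edges by weight, then run Kruskal:
C—D (3): add — endpoints in different components.
A—E (4): add — endpoints in different components.
A—C (5): add — endpoints in different components.
A—B (9): add — endpoints in different components.
Every non-tree edge has weight strictly greater than the heaviest edge on the tree path between its endpoints, so the MST is unique.

Yes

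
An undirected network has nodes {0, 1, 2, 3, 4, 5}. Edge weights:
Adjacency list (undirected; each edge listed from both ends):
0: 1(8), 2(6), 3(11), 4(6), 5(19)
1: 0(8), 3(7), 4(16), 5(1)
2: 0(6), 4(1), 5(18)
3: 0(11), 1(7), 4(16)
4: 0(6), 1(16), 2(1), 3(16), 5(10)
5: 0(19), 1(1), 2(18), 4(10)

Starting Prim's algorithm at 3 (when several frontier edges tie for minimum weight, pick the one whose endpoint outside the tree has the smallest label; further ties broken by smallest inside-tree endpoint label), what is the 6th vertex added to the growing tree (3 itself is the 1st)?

Grow the tree from 3 using Prim:
Step 1: frontier [1 3 7, 0 3 11, 3 4 16] → take 1 3 (7); add 1.
Step 2: frontier [1 5 1, 0 1 8, 1 4 16, 0 3 11, 3 4 16] → take 1 5 (1); add 5.
Step 3: frontier [0 1 8, 1 4 16, 0 3 11, 3 4 16, 4 5 10, 2 5 18, 0 5 19] → take 0 1 (8); add 0.
Step 4: frontier [0 2 6, 0 4 6, 1 4 16, 3 4 16, 4 5 10, 2 5 18] → take 0 2 (6); add 2.
Step 5: frontier [0 4 6, 1 4 16, 2 4 1, 3 4 16, 4 5 10] → take 2 4 (1); add 4.
Vertex order: 3, 1, 5, 0, 2, 4. The 6th vertex is 4.

4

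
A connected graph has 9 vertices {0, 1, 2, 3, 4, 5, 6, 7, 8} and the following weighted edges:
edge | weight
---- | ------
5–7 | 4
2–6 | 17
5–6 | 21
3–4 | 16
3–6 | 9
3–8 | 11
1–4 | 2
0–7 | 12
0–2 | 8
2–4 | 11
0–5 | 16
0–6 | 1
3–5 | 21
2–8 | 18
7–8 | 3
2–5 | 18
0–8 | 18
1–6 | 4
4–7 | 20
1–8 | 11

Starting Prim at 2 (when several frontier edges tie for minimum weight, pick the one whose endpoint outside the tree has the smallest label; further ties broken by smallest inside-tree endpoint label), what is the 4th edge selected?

1-4

Grow the tree from 2 using Prim:
Step 1: cheapest edge leaving the tree is 0–2 (8); add 0.
Step 2: cheapest edge leaving the tree is 0–6 (1); add 6.
Step 3: cheapest edge leaving the tree is 1–6 (4); add 1.
Step 4: cheapest edge leaving the tree is 1–4 (2); add 4.
Step 5: cheapest edge leaving the tree is 3–6 (9); add 3.
Step 6: cheapest edge leaving the tree is 1–8 (11); add 8.
Step 7: cheapest edge leaving the tree is 7–8 (3); add 7.
Step 8: cheapest edge leaving the tree is 5–7 (4); add 5.
The 4th edge added is 1–4.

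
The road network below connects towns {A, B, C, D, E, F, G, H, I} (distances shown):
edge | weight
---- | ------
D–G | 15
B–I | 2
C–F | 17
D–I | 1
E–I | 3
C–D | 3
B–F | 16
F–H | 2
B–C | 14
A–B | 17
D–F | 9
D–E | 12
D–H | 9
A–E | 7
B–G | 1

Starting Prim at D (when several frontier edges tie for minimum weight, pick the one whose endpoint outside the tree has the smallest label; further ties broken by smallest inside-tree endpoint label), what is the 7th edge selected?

Grow the tree from D using Prim:
Step 1: cheapest edge leaving the tree is D–I (1); add I.
Step 2: cheapest edge leaving the tree is B–I (2); add B.
Step 3: cheapest edge leaving the tree is B–G (1); add G.
Step 4: cheapest edge leaving the tree is C–D (3); add C.
Step 5: cheapest edge leaving the tree is E–I (3); add E.
Step 6: cheapest edge leaving the tree is A–E (7); add A.
Step 7: cheapest edge leaving the tree is D–F (9); add F.
Step 8: cheapest edge leaving the tree is F–H (2); add H.
The 7th edge added is D–F.

D-F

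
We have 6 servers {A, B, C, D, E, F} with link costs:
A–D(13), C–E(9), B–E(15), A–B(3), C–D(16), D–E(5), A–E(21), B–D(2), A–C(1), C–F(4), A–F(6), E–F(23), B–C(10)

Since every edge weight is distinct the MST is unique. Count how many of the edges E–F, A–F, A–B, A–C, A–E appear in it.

2

Sort edges by weight, then run Kruskal:
A–C (1): add — endpoints in different components.
B–D (2): add — endpoints in different components.
A–B (3): add — endpoints in different components.
C–F (4): add — endpoints in different components.
D–E (5): add — endpoints in different components.
MST edge set: {A–C, B–D, A–B, C–F, D–E}.
Of the listed edges, {A–B, A–C} are in the MST → 2.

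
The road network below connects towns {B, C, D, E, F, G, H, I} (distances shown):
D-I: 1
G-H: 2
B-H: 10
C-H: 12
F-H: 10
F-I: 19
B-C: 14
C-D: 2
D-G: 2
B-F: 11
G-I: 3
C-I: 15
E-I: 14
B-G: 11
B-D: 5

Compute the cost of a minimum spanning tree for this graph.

Prim's algorithm from C:
Step 1: cheapest edge leaving the tree is C-D (2); add D.
Step 2: cheapest edge leaving the tree is D-I (1); add I.
Step 3: cheapest edge leaving the tree is D-G (2); add G.
Step 4: cheapest edge leaving the tree is G-H (2); add H.
Step 5: cheapest edge leaving the tree is B-D (5); add B.
Step 6: cheapest edge leaving the tree is F-H (10); add F.
Step 7: cheapest edge leaving the tree is E-I (14); add E.
MST edges: C-D, D-I, D-G, G-H, B-D, F-H, E-I; total weight 2+1+2+2+5+10+14 = 36.

36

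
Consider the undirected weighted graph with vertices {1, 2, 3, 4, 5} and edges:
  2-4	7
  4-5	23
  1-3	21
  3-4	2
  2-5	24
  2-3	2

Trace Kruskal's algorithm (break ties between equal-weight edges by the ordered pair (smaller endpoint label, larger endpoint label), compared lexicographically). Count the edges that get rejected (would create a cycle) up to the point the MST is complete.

1

Kruskal: consider edges lightest-first.
2-3 (2): add — endpoints in different components.
3-4 (2): add — endpoints in different components.
2-4 (7): skip — 2 and 4 already connected.
1-3 (21): add — endpoints in different components.
4-5 (23): add — endpoints in different components.
Edges rejected before the tree was complete: 1.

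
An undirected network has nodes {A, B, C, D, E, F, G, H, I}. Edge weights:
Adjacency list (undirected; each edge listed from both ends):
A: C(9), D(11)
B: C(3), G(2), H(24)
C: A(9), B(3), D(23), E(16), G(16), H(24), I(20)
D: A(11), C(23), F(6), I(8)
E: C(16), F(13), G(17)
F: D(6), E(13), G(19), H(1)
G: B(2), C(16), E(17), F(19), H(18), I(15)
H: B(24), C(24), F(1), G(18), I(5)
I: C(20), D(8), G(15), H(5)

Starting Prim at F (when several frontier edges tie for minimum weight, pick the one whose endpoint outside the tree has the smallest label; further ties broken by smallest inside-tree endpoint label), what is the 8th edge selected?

Prim, starting at F.
Step 1: cheapest edge leaving the tree is F-H (1); add H.
Step 2: cheapest edge leaving the tree is H-I (5); add I.
Step 3: cheapest edge leaving the tree is D-F (6); add D.
Step 4: cheapest edge leaving the tree is A-D (11); add A.
Step 5: cheapest edge leaving the tree is A-C (9); add C.
Step 6: cheapest edge leaving the tree is B-C (3); add B.
Step 7: cheapest edge leaving the tree is B-G (2); add G.
Step 8: cheapest edge leaving the tree is E-F (13); add E.
The 8th edge added is E-F.

E-F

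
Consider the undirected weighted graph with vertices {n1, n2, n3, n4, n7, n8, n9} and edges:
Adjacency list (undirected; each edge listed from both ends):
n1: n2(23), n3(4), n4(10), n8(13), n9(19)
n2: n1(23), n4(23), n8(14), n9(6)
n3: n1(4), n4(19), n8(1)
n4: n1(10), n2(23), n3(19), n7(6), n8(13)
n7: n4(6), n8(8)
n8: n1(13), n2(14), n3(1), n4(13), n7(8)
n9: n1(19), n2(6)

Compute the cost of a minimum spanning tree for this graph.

Prim, starting at n9.
Step 1: cheapest edge leaving the tree is n2 n9 (6); add n2.
Step 2: cheapest edge leaving the tree is n2 n8 (14); add n8.
Step 3: cheapest edge leaving the tree is n3 n8 (1); add n3.
Step 4: cheapest edge leaving the tree is n1 n3 (4); add n1.
Step 5: cheapest edge leaving the tree is n7 n8 (8); add n7.
Step 6: cheapest edge leaving the tree is n4 n7 (6); add n4.
MST edges: n2 n9, n2 n8, n3 n8, n1 n3, n7 n8, n4 n7; total weight 6+14+1+4+8+6 = 39.

39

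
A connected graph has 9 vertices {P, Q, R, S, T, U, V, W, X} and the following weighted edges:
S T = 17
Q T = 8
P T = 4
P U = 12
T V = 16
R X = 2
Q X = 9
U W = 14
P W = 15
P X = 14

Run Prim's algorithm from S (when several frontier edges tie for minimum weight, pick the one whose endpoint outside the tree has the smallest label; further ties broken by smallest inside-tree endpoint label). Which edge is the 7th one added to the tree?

U-W

Prim, starting at S.
Step 1: frontier [S T 17] → take S T (17); add T.
Step 2: frontier [P T 4, Q T 8, T V 16] → take P T (4); add P.
Step 3: frontier [P U 12, P X 14, P W 15, Q T 8, T V 16] → take Q T (8); add Q.
Step 4: frontier [P U 12, P X 14, P W 15, Q X 9, T V 16] → take Q X (9); add X.
Step 5: frontier [P U 12, P W 15, T V 16, R X 2] → take R X (2); add R.
Step 6: frontier [P U 12, P W 15, T V 16] → take P U (12); add U.
Step 7: frontier [P W 15, T V 16, U W 14] → take U W (14); add W.
Step 8: frontier [T V 16] → take T V (16); add V.
The 7th edge added is U W.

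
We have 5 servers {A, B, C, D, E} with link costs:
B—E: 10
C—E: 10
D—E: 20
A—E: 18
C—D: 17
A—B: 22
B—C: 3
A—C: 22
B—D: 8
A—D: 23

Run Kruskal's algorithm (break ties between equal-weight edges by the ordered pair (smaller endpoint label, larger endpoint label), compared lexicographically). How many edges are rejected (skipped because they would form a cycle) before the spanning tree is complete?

2

Sort edges by weight, then run Kruskal:
B—C (3): add. Components now {A} {B,C} {D} {E}
B—D (8): add. Components now {A} {B,C,D} {E}
B—E (10): add. Components now {A} {B,C,D,E}
C—E (10): skip — C and E already connected.
C—D (17): skip — C and D already connected.
A—E (18): add. Components now {A,B,C,D,E}
Edges rejected before the tree was complete: 2.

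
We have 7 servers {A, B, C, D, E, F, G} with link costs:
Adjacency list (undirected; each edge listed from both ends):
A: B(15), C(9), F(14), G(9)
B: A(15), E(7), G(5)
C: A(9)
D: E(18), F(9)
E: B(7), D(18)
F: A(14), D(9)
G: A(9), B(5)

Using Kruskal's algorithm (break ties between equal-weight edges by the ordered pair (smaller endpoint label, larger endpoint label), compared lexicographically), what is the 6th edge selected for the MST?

Kruskal's algorithm — process edges by increasing weight (ties by edge label):
B–G (5): add — endpoints in different components.
B–E (7): add — endpoints in different components.
A–C (9): add — endpoints in different components.
A–G (9): add — endpoints in different components.
D–F (9): add — endpoints in different components.
A–F (14): add — endpoints in different components.
The 6th edge added is A–F.

A-F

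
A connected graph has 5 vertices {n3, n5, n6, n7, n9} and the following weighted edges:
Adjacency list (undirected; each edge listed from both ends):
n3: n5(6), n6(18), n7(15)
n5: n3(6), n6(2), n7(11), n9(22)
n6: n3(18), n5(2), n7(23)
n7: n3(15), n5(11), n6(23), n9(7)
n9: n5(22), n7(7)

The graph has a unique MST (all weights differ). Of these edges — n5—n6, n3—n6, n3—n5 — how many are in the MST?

2

Kruskal's algorithm — process edges by increasing weight (ties by edge label):
n5—n6 (2): add. Components now {n3} {n9} {n7} {n5,n6}
n3—n5 (6): add. Components now {n3,n5,n6} {n9} {n7}
n7—n9 (7): add. Components now {n3,n5,n6} {n7,n9}
n5—n7 (11): add. Components now {n3,n5,n6,n7,n9}
MST edge set: {n5—n6, n3—n5, n7—n9, n5—n7}.
Of the listed edges, {n5—n6, n3—n5} are in the MST → 2.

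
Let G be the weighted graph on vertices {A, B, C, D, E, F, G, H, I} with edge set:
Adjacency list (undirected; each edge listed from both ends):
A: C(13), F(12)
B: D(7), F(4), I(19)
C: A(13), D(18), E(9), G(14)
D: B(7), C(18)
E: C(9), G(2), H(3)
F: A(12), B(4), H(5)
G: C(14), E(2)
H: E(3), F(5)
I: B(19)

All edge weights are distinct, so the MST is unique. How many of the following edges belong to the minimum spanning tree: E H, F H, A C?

2

Sort edges by weight, then run Kruskal:
E G (2): add — endpoints in different components.
E H (3): add — endpoints in different components.
B F (4): add — endpoints in different components.
F H (5): add — endpoints in different components.
B D (7): add — endpoints in different components.
C E (9): add — endpoints in different components.
A F (12): add — endpoints in different components.
A C (13): skip — A and C already connected.
C G (14): skip — C and G already connected.
C D (18): skip — C and D already connected.
B I (19): add — endpoints in different components.
MST edge set: {E G, E H, B F, F H, B D, C E, A F, B I}.
Of the listed edges, {E H, F H} are in the MST → 2.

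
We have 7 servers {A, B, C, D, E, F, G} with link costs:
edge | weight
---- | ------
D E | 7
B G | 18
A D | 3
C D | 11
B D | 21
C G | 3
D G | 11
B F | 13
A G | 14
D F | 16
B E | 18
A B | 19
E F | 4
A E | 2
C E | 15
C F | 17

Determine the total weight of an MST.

36

Kruskal's algorithm — process edges by increasing weight (ties by edge label):
A E (2): add — endpoints in different components.
A D (3): add — endpoints in different components.
C G (3): add — endpoints in different components.
E F (4): add — endpoints in different components.
D E (7): skip — D and E already connected.
C D (11): add — endpoints in different components.
D G (11): skip — D and G already connected.
B F (13): add — endpoints in different components.
MST edges: A E, A D, C G, E F, C D, B F; total weight 2+3+3+4+11+13 = 36.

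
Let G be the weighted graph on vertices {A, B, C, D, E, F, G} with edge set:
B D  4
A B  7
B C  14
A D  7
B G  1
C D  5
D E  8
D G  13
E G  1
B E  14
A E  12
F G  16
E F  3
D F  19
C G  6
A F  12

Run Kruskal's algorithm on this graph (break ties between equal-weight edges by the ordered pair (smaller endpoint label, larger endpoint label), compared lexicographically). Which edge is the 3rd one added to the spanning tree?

E-F

Sort edges by weight, then run Kruskal:
B G (1): add — endpoints in different components.
E G (1): add — endpoints in different components.
E F (3): add — endpoints in different components.
B D (4): add — endpoints in different components.
C D (5): add — endpoints in different components.
C G (6): skip — C and G already connected.
A B (7): add — endpoints in different components.
The 3rd edge added is E F.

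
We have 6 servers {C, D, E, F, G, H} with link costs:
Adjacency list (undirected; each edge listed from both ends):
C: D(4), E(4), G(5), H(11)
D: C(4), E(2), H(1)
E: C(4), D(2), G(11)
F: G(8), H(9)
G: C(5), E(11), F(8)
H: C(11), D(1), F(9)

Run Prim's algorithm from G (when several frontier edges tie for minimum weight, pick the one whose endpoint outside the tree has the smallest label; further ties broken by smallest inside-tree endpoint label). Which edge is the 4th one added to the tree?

Prim's algorithm from G:
Step 1: cheapest edge leaving the tree is C–G (5); add C.
Step 2: cheapest edge leaving the tree is C–D (4); add D.
Step 3: cheapest edge leaving the tree is D–H (1); add H.
Step 4: cheapest edge leaving the tree is D–E (2); add E.
Step 5: cheapest edge leaving the tree is F–G (8); add F.
The 4th edge added is D–E.

D-E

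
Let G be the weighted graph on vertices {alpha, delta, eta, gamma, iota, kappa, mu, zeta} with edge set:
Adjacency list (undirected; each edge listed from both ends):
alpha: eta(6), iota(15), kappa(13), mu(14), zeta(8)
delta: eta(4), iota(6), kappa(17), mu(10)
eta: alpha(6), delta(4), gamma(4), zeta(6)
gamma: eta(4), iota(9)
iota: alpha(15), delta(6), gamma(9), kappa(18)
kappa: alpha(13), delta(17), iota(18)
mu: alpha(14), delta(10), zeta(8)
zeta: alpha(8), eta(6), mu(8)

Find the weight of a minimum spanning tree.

Kruskal's algorithm — process edges by increasing weight (ties by edge label):
delta–eta (4): add — endpoints in different components.
eta–gamma (4): add — endpoints in different components.
alpha–eta (6): add — endpoints in different components.
delta–iota (6): add — endpoints in different components.
eta–zeta (6): add — endpoints in different components.
alpha–zeta (8): skip — zeta and alpha already connected.
mu–zeta (8): add — endpoints in different components.
gamma–iota (9): skip — iota and gamma already connected.
delta–mu (10): skip — mu and delta already connected.
alpha–kappa (13): add — endpoints in different components.
MST edges: delta–eta, eta–gamma, alpha–eta, delta–iota, eta–zeta, mu–zeta, alpha–kappa; total weight 4+4+6+6+6+8+13 = 47.

47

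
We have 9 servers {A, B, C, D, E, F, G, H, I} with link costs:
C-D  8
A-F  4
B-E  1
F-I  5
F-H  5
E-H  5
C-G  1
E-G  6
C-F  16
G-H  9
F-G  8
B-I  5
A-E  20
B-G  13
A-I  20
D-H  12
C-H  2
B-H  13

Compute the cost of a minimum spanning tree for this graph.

31

Sort edges by weight, then run Kruskal:
B-E (1): add — endpoints in different components.
C-G (1): add — endpoints in different components.
C-H (2): add — endpoints in different components.
A-F (4): add — endpoints in different components.
B-I (5): add — endpoints in different components.
E-H (5): add — endpoints in different components.
F-H (5): add — endpoints in different components.
F-I (5): skip — F and I already connected.
E-G (6): skip — E and G already connected.
C-D (8): add — endpoints in different components.
MST edges: B-E, C-G, C-H, A-F, B-I, E-H, F-H, C-D; total weight 1+1+2+4+5+5+5+8 = 31.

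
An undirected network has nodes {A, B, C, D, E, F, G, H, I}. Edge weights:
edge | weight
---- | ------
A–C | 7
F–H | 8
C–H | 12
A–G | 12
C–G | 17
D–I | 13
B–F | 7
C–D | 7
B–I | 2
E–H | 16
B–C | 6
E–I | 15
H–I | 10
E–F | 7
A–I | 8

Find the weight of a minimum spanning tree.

Sort edges by weight, then run Kruskal:
B–I (2): add — endpoints in different components.
B–C (6): add — endpoints in different components.
A–C (7): add — endpoints in different components.
B–F (7): add — endpoints in different components.
C–D (7): add — endpoints in different components.
E–F (7): add — endpoints in different components.
A–I (8): skip — A and I already connected.
F–H (8): add — endpoints in different components.
H–I (10): skip — H and I already connected.
A–G (12): add — endpoints in different components.
MST edges: B–I, B–C, A–C, B–F, C–D, E–F, F–H, A–G; total weight 2+6+7+7+7+7+8+12 = 56.

56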